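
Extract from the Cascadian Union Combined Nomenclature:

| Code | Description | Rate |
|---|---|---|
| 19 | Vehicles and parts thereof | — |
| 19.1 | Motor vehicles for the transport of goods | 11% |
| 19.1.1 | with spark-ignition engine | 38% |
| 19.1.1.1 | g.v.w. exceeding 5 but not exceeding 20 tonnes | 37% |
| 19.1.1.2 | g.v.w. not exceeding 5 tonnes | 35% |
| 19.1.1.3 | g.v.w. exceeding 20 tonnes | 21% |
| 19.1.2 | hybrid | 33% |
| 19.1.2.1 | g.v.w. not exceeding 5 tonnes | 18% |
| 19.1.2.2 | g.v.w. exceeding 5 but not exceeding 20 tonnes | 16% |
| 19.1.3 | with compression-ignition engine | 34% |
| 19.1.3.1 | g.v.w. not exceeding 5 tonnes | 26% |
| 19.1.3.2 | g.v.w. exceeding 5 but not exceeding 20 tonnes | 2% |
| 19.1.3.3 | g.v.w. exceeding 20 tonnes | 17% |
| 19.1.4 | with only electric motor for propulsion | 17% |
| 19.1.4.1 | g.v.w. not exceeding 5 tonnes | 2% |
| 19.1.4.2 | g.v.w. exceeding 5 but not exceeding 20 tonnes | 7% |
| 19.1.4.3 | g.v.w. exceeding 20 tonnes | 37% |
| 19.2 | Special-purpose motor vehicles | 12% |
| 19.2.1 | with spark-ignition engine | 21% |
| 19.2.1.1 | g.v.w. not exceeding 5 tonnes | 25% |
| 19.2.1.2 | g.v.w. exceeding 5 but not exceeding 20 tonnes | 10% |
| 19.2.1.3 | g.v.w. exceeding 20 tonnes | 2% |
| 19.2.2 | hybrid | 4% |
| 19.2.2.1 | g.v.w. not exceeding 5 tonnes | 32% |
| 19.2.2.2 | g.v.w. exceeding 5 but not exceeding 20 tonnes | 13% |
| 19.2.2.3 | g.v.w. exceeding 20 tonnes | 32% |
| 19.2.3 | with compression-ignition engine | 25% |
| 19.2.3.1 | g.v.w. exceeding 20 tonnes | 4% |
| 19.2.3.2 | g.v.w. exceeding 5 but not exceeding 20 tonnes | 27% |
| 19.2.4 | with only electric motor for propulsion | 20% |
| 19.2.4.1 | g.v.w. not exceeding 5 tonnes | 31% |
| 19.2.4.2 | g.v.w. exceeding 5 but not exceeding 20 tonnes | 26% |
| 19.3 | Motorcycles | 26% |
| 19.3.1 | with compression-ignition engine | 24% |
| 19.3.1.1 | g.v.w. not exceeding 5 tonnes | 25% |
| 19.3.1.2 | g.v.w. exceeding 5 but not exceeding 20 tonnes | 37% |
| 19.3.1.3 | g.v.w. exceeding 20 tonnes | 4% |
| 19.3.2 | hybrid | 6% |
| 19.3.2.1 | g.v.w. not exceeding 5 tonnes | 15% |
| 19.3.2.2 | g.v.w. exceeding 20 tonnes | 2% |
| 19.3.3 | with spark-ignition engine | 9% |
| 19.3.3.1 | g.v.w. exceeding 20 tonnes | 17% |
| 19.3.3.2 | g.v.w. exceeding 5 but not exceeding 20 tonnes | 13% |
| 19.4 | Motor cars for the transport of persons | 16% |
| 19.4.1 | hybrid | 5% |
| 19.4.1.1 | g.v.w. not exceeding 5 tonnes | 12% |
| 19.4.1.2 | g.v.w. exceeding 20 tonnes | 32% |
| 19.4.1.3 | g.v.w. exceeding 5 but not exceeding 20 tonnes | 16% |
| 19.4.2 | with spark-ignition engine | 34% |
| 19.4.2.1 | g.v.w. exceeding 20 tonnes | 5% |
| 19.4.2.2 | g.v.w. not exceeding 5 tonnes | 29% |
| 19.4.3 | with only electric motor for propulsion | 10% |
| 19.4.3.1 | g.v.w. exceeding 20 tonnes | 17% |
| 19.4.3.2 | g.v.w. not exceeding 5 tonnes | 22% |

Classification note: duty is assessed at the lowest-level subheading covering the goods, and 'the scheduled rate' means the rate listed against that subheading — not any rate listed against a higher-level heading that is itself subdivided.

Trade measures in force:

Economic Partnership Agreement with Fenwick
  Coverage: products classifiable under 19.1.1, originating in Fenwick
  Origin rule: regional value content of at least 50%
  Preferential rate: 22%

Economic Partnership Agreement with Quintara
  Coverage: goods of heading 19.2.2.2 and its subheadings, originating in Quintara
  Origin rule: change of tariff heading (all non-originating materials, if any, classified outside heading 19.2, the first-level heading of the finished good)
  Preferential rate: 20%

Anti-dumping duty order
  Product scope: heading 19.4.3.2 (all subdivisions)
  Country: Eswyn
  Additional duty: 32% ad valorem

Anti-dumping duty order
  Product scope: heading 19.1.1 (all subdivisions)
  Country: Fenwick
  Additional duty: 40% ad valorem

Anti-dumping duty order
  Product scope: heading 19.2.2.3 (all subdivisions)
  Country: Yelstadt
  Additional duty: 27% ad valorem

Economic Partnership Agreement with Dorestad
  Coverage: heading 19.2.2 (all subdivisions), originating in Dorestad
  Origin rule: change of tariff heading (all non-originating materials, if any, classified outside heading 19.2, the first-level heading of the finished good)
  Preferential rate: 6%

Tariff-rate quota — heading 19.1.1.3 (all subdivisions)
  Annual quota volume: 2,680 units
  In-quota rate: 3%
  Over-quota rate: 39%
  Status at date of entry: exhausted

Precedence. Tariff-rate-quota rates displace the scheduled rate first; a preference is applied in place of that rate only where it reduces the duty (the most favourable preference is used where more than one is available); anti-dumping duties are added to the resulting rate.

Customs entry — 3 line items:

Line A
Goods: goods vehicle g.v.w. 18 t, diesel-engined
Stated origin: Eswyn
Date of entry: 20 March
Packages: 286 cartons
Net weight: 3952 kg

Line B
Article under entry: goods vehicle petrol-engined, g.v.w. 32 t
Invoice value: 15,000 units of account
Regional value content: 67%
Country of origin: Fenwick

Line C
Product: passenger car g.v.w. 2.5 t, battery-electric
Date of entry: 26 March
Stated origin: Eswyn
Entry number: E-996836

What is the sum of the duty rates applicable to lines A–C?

Line A: goods vehicle → 19.1; diesel-engined → 19.1.3; g.v.w. 18 t → 19.1.3.2. Scheduled 2%. No special measure applies. → 2%.
Line B: goods vehicle → 19.1; petrol-engined → 19.1.1; g.v.w. 32 t → 19.1.1.3. Scheduled 21%. quota on 19.1.1.3 exhausted → over-quota 39%; Fenwick agreement on 19.1.1: RVC ≥ 50% → 22% available; preferential 22%; anti-dumping (Fenwick, 19.1.1): +40%; total 22% + 40% = 62%. → 62%.
Line C: passenger car → 19.4; battery-electric → 19.4.3; g.v.w. 2.5 t → 19.4.3.2. Scheduled 22%. anti-dumping (Eswyn, 19.4.3.2): +32%; total 22% + 32% = 54%. → 54%.
Sum: 2% + 62% + 54% = 118%.

118%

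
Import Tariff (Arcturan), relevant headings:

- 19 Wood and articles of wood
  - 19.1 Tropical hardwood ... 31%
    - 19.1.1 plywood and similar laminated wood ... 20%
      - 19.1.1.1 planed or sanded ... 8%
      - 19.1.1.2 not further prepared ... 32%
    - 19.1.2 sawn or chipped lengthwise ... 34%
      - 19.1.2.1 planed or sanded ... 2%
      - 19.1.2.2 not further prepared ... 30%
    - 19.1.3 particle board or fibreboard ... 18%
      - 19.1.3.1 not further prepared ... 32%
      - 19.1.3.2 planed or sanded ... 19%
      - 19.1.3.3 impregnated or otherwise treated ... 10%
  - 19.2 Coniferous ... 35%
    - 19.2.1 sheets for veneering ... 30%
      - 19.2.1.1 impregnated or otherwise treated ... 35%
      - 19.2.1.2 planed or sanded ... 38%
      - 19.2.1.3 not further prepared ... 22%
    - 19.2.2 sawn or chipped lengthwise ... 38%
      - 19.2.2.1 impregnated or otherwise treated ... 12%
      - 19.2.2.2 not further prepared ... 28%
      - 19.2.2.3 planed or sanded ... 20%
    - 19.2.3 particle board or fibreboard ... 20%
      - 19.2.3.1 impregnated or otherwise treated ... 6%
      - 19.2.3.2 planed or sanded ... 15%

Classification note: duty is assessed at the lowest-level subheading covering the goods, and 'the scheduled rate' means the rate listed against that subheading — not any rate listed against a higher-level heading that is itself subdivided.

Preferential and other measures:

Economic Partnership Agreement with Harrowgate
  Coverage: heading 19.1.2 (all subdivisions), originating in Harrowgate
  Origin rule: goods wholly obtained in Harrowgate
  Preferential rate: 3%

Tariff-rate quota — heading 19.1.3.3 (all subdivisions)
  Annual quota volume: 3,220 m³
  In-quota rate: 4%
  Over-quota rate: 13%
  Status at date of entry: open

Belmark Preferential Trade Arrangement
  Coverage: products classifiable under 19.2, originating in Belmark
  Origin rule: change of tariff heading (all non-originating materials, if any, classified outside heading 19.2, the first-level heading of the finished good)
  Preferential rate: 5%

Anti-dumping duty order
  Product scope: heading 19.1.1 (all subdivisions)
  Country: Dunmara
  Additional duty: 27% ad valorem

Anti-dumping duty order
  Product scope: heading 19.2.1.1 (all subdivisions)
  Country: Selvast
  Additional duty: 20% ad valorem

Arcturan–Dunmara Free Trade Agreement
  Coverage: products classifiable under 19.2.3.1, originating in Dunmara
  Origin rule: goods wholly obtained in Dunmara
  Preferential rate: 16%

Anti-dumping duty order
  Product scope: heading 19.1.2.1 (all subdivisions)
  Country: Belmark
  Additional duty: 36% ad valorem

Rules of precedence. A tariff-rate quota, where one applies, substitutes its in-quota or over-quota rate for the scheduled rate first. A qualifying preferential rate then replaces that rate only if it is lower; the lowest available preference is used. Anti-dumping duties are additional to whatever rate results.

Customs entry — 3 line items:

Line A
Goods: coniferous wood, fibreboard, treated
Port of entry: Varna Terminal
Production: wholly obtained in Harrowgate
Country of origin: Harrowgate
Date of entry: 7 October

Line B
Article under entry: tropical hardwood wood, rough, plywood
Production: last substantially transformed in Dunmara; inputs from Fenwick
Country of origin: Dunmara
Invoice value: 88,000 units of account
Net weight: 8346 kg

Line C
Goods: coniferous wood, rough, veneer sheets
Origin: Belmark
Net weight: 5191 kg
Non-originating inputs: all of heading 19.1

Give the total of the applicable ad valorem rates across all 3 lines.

70%

Line A: coniferous → 19.2; fibreboard → 19.2.3; treated → 19.2.3.1. Scheduled 6%. Harrowgate agreement on 19.1.2: 19.2.3.1 not covered. → 6%.
Line B: tropical hardwood → 19.1; plywood → 19.1.1; rough → 19.1.1.2. Scheduled 32%. Dunmara agreement on 19.2.3.1: 19.1.1.2 not covered; anti-dumping (Dunmara, 19.1.1): +27%; total 32% + 27% = 59%. → 59%.
Line C: coniferous → 19.2; veneer sheets → 19.2.1; rough → 19.2.1.3. Scheduled 22%. Belmark agreement on 19.2: CTH met → 5% available; preferential 5%. → 5%.
Sum: 6% + 59% + 5% = 70%.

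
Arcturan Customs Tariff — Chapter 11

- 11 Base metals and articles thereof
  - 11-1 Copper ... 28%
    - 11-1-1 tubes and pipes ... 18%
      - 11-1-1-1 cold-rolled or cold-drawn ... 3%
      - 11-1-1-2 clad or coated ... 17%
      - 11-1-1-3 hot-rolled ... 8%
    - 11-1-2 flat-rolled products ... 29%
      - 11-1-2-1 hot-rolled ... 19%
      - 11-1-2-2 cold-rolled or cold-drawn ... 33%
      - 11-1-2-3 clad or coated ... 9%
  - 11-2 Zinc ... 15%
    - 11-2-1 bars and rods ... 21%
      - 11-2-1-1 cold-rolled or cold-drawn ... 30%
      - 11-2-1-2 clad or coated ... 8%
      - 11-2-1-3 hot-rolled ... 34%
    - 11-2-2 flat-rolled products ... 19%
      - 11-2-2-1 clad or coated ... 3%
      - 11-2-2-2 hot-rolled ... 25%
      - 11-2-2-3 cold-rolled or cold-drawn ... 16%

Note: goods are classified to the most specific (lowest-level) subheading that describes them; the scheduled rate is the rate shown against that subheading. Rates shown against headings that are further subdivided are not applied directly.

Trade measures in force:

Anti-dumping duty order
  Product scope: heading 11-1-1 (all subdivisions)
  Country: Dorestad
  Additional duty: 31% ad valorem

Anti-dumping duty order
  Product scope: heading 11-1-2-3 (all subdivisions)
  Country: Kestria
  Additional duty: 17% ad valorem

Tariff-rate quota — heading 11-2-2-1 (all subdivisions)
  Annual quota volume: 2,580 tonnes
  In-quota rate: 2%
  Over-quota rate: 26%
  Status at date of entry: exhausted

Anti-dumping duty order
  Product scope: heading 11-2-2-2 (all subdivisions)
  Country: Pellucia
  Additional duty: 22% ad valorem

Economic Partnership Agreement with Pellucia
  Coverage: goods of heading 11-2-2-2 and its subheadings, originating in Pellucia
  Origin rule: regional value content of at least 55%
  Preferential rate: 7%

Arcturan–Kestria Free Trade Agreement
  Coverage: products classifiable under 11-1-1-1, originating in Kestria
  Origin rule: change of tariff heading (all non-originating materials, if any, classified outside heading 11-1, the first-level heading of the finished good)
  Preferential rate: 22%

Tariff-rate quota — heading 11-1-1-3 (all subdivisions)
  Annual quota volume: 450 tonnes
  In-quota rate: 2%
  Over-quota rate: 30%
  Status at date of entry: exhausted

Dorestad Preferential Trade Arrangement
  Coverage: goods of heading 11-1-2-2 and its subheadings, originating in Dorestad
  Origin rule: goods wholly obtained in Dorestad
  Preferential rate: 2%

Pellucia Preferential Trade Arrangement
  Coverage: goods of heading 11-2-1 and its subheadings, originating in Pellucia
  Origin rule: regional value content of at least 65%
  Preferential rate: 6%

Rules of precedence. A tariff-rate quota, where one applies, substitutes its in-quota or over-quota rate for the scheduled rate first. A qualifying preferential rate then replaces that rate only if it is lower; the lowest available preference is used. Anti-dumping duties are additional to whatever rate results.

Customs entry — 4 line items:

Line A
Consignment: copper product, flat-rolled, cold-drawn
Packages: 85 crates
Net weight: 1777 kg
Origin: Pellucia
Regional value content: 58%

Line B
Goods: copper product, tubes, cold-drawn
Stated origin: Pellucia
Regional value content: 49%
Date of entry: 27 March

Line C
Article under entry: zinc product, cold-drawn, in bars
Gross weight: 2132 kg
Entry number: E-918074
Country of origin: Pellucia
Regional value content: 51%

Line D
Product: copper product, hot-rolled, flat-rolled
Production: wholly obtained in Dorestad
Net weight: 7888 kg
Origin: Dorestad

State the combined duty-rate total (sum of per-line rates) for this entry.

Line A: copper → 11-1; flat-rolled → 11-1-2; cold-drawn → 11-1-2-2. Scheduled 33%. Pellucia agreement on 11-2-2-2: 11-1-2-2 not covered; Pellucia agreement on 11-2-1: 11-1-2-2 not covered. → 33%.
Line B: copper → 11-1; tubes → 11-1-1; cold-drawn → 11-1-1-1. Scheduled 3%. Pellucia agreement on 11-2-2-2: 11-1-1-1 not covered; Pellucia agreement on 11-2-1: 11-1-1-1 not covered. → 3%.
Line C: zinc → 11-2; in bars → 11-2-1; cold-drawn → 11-2-1-1. Scheduled 30%. Pellucia agreement on 11-2-2-2: 11-2-1-1 not covered; Pellucia agreement on 11-2-1: RVC < 65%. → 30%.
Line D: copper → 11-1; flat-rolled → 11-1-2; hot-rolled → 11-1-2-1. Scheduled 19%. Dorestad agreement on 11-1-2-2: 11-1-2-1 not covered. → 19%.
Sum: 33% + 3% + 30% + 19% = 85%.

85%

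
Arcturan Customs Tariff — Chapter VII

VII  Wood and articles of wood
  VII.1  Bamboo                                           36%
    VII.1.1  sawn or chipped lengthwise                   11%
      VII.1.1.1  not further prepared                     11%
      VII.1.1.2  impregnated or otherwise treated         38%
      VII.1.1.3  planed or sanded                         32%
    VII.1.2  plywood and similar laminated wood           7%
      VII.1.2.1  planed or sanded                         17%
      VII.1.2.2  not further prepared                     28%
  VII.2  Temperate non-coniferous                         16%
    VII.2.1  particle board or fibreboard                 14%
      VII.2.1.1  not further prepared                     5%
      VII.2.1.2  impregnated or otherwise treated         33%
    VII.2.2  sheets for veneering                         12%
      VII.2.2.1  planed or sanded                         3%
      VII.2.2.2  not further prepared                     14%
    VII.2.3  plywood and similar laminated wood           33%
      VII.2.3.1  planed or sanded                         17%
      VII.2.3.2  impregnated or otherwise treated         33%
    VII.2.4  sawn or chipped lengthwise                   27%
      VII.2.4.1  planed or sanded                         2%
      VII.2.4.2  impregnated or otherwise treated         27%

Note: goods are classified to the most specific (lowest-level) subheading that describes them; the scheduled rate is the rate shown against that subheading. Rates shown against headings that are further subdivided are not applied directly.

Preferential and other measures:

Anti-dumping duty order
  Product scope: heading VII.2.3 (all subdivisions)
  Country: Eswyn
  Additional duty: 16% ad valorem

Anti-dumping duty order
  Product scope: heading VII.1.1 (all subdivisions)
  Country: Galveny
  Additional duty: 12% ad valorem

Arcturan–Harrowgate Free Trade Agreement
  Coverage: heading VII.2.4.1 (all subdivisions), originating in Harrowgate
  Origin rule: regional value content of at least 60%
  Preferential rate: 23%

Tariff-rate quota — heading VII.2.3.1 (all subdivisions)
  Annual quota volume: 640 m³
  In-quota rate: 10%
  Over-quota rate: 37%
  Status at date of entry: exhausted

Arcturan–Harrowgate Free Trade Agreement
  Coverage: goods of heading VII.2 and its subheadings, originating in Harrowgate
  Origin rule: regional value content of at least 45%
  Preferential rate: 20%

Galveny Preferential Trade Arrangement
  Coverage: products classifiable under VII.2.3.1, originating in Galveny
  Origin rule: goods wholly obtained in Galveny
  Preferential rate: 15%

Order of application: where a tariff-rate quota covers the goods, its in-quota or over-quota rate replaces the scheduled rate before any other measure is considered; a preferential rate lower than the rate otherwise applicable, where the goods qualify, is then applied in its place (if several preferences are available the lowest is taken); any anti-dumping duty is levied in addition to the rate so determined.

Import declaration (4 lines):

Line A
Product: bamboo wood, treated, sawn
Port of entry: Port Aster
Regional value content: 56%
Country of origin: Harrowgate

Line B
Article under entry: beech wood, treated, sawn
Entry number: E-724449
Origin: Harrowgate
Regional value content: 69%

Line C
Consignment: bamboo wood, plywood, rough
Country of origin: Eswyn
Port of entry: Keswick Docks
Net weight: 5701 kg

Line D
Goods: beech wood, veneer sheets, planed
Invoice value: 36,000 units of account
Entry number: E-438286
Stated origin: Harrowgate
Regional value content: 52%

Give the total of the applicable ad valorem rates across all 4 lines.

Line A: bamboo → VII.1; sawn → VII.1.1; treated → VII.1.1.2. Scheduled 38%. Harrowgate agreement on VII.2.4.1: VII.1.1.2 not covered; Harrowgate agreement on VII.2: VII.1.1.2 not covered. → 38%.
Line B: beech → VII.2; sawn → VII.2.4; treated → VII.2.4.2. Scheduled 27%. Harrowgate agreement on VII.2.4.1: VII.2.4.2 not covered; Harrowgate agreement on VII.2: RVC ≥ 45% → 20% available; preferential 20%. → 20%.
Line C: bamboo → VII.1; plywood → VII.1.2; rough → VII.1.2.2. Scheduled 28%. No special measure applies. → 28%.
Line D: beech → VII.2; veneer sheets → VII.2.2; planed → VII.2.2.1. Scheduled 3%. Harrowgate agreement on VII.2.4.1: VII.2.2.1 not covered; Harrowgate agreement on VII.2: RVC ≥ 45% → 20% available; preference 20% not lower than 3% → no reduction. → 3%.
Sum: 38% + 20% + 28% + 3% = 89%.

89%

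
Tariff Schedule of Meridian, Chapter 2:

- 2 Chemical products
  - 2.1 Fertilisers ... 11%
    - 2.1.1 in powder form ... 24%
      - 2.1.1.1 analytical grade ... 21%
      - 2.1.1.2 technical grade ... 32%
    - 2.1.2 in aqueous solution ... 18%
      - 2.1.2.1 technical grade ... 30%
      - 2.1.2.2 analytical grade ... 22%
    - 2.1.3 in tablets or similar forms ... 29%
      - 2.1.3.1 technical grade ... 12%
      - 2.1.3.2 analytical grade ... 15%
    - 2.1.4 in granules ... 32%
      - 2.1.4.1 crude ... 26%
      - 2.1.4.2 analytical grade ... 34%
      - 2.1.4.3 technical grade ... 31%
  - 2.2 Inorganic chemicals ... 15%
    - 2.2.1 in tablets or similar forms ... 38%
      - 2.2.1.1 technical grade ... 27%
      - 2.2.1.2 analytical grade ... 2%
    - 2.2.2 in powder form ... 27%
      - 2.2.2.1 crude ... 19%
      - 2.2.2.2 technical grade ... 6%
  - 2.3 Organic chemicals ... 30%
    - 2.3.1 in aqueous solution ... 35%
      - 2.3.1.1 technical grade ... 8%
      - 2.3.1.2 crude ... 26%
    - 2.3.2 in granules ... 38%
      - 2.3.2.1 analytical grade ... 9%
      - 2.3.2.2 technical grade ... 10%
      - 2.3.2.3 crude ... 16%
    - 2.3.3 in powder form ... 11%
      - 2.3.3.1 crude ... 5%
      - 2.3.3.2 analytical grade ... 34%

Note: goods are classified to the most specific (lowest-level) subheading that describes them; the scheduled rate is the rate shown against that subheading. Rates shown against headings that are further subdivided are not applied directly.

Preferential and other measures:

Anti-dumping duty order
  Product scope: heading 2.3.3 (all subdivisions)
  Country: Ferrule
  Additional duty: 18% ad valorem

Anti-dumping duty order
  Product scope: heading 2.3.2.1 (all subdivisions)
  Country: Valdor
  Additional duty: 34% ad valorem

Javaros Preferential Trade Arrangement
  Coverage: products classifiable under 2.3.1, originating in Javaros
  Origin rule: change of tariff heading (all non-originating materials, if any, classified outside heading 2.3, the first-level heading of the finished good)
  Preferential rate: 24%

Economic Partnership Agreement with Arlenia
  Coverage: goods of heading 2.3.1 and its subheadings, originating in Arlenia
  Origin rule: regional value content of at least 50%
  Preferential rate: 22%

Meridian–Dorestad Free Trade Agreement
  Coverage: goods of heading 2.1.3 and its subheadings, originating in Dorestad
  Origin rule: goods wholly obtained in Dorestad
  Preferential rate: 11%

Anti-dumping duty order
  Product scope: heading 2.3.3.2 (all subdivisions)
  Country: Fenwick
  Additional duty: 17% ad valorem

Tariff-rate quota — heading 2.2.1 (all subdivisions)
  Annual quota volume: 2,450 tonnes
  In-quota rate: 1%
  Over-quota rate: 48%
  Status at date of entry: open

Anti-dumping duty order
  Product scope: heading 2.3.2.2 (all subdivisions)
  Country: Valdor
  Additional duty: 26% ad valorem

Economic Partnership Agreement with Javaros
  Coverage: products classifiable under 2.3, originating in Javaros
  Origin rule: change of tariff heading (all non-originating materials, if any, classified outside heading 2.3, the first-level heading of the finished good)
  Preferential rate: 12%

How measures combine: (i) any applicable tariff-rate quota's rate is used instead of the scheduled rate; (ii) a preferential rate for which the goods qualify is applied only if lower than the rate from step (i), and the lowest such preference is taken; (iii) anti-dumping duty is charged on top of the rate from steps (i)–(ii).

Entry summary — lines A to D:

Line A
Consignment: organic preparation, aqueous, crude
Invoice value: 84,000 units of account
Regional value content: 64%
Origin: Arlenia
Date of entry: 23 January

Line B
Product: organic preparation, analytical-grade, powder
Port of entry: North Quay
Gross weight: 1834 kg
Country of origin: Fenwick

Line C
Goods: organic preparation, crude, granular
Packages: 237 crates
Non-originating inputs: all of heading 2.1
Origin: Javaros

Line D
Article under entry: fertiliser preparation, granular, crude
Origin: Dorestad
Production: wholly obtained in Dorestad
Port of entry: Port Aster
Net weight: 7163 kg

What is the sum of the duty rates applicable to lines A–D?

111%

Line A: organic → 2.3; aqueous → 2.3.1; crude → 2.3.1.2. Scheduled 26%. Arlenia agreement on 2.3.1: RVC ≥ 50% → 22% available; preferential 22%. → 22%.
Line B: organic → 2.3; powder → 2.3.3; analytical-grade → 2.3.3.2. Scheduled 34%. anti-dumping (Fenwick, 2.3.3.2): +17%; total 34% + 17% = 51%. → 51%.
Line C: organic → 2.3; granular → 2.3.2; crude → 2.3.2.3. Scheduled 16%. Javaros agreement on 2.3.1: 2.3.2.3 not covered; Javaros agreement on 2.3: CTH met → 12% available; preferential 12%. → 12%.
Line D: fertiliser → 2.1; granular → 2.1.4; crude → 2.1.4.1. Scheduled 26%. Dorestad agreement on 2.1.3: 2.1.4.1 not covered. → 26%.
Sum: 22% + 51% + 12% + 26% = 111%.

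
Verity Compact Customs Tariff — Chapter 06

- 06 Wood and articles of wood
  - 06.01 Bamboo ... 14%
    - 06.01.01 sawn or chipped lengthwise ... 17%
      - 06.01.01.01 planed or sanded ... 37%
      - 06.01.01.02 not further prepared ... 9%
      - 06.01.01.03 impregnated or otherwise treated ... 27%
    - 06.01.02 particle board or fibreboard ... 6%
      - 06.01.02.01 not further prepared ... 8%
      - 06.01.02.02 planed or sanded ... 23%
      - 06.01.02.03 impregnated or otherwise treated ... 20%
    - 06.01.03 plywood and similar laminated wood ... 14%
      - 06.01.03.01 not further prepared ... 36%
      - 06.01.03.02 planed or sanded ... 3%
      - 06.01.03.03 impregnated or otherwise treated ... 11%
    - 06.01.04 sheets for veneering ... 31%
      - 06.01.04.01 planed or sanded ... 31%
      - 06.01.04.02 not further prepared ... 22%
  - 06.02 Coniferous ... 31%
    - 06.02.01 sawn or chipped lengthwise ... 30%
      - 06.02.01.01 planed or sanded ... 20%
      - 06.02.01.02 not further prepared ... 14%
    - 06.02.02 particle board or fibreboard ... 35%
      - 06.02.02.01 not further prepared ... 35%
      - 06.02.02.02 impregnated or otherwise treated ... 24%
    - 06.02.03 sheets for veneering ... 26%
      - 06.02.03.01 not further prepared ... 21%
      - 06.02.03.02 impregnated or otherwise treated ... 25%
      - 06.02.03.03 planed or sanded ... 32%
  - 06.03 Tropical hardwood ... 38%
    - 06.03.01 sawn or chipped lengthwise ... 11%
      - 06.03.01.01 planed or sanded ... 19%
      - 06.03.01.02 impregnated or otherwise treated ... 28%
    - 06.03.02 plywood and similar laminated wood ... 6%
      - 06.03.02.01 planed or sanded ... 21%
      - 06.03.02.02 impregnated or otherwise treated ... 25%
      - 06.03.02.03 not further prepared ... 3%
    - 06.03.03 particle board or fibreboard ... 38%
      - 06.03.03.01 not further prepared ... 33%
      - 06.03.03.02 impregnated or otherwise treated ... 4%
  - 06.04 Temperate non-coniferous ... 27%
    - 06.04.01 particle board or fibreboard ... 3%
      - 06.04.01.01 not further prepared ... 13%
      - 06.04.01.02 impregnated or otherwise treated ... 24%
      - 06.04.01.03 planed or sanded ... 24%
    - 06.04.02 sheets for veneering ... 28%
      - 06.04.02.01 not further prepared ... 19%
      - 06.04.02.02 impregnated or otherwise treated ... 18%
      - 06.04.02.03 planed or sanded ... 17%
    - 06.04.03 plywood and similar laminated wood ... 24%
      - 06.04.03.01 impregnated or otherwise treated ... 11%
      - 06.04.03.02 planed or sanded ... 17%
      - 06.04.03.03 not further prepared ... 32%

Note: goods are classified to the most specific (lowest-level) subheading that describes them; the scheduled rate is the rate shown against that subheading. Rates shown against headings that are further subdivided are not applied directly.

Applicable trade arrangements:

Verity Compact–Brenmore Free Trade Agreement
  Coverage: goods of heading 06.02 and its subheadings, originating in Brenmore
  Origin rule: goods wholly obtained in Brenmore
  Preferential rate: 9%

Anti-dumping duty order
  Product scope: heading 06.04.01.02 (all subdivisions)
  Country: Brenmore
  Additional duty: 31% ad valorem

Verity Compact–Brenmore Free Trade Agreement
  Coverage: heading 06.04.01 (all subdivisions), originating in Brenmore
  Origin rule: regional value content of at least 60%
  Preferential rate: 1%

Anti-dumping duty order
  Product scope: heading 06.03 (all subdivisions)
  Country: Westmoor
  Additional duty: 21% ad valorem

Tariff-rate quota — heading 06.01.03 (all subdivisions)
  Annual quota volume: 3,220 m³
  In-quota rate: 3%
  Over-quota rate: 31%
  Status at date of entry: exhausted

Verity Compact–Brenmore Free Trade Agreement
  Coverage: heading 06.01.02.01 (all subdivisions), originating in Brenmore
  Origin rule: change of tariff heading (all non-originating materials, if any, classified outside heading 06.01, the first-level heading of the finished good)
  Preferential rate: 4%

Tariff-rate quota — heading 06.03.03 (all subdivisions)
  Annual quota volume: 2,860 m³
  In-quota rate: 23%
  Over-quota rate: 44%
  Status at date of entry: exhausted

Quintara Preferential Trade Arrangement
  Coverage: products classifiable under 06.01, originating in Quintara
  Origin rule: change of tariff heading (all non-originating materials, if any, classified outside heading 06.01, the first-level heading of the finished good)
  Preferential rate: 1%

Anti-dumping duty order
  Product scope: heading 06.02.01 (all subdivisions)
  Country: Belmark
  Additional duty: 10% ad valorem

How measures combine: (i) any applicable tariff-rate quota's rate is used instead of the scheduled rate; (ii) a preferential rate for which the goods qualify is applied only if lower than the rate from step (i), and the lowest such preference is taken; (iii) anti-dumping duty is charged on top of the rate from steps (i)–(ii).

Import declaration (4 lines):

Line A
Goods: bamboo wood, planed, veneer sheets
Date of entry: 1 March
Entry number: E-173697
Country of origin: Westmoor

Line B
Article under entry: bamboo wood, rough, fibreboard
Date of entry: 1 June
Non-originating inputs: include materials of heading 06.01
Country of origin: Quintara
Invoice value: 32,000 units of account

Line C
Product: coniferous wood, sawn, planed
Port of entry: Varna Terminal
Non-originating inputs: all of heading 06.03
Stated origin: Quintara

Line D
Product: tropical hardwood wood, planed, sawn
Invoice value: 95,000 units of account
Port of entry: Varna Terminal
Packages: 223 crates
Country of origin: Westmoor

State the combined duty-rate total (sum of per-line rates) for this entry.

Line A: bamboo → 06.01; veneer sheets → 06.01.04; planed → 06.01.04.01. Scheduled 31%. No special measure applies. → 31%.
Line B: bamboo → 06.01; fibreboard → 06.01.02; rough → 06.01.02.01. Scheduled 8%. Quintara agreement on 06.01: CTH not met. → 8%.
Line C: coniferous → 06.02; sawn → 06.02.01; planed → 06.02.01.01. Scheduled 20%. Quintara agreement on 06.01: 06.02.01.01 not covered. → 20%.
Line D: tropical hardwood → 06.03; sawn → 06.03.01; planed → 06.03.01.01. Scheduled 19%. anti-dumping (Westmoor, 06.03): +21%; total 19% + 21% = 40%. → 40%.
Sum: 31% + 8% + 20% + 40% = 99%.

99%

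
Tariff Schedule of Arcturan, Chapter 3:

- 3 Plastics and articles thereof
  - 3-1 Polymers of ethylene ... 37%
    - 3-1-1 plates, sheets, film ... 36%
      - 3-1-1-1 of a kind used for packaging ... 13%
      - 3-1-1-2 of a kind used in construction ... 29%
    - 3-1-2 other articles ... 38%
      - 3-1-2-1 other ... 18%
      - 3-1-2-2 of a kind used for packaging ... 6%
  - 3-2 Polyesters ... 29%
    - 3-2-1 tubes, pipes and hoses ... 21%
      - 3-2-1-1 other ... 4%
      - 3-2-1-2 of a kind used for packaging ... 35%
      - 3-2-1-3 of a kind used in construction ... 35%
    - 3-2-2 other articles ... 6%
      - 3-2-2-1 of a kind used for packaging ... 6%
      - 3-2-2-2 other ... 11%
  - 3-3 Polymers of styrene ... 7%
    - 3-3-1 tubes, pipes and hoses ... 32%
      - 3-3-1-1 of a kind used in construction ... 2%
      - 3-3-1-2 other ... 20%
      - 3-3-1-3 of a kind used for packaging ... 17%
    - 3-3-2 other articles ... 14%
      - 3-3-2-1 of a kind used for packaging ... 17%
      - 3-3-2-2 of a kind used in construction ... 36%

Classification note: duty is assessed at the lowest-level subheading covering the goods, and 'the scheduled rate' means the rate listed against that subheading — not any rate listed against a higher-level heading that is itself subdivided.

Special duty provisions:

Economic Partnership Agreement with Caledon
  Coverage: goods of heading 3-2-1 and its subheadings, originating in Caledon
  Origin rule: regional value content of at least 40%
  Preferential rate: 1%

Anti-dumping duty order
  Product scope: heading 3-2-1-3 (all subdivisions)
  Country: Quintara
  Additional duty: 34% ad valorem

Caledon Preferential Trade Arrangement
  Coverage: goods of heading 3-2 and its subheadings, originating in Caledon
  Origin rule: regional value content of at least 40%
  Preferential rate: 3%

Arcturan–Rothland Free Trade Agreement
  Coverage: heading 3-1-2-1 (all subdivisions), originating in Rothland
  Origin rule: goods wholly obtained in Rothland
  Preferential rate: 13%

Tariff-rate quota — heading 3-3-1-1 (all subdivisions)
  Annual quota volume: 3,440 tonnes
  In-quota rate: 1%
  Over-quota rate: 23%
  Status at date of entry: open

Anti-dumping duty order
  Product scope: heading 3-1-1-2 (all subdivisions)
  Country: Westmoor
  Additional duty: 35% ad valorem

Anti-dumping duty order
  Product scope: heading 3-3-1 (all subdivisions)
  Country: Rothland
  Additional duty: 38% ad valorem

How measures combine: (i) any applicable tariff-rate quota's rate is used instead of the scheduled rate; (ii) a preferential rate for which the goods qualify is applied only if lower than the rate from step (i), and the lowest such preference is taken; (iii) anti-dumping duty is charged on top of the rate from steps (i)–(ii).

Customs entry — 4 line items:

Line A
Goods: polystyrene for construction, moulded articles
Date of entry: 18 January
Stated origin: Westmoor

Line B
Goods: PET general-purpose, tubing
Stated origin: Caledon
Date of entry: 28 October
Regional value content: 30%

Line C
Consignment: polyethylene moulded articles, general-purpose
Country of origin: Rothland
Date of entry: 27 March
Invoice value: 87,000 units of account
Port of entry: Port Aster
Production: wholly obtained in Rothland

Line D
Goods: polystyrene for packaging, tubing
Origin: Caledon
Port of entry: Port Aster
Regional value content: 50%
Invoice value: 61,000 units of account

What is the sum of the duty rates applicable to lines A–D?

70%

Line A: polystyrene → 3-3; moulded articles → 3-3-2; for construction → 3-3-2-2. Scheduled 36%. No special measure applies. → 36%.
Line B: PET → 3-2; tubing → 3-2-1; general-purpose → 3-2-1-1. Scheduled 4%. Caledon agreement on 3-2-1: RVC < 40%; Caledon agreement on 3-2: RVC < 40%. → 4%.
Line C: polyethylene → 3-1; moulded articles → 3-1-2; general-purpose → 3-1-2-1. Scheduled 18%. Rothland agreement on 3-1-2-1: wholly obtained → 13% available; preferential 13%. → 13%.
Line D: polystyrene → 3-3; tubing → 3-3-1; for packaging → 3-3-1-3. Scheduled 17%. Caledon agreement on 3-2-1: 3-3-1-3 not covered; Caledon agreement on 3-2: 3-3-1-3 not covered. → 17%.
Sum: 36% + 4% + 13% + 17% = 70%.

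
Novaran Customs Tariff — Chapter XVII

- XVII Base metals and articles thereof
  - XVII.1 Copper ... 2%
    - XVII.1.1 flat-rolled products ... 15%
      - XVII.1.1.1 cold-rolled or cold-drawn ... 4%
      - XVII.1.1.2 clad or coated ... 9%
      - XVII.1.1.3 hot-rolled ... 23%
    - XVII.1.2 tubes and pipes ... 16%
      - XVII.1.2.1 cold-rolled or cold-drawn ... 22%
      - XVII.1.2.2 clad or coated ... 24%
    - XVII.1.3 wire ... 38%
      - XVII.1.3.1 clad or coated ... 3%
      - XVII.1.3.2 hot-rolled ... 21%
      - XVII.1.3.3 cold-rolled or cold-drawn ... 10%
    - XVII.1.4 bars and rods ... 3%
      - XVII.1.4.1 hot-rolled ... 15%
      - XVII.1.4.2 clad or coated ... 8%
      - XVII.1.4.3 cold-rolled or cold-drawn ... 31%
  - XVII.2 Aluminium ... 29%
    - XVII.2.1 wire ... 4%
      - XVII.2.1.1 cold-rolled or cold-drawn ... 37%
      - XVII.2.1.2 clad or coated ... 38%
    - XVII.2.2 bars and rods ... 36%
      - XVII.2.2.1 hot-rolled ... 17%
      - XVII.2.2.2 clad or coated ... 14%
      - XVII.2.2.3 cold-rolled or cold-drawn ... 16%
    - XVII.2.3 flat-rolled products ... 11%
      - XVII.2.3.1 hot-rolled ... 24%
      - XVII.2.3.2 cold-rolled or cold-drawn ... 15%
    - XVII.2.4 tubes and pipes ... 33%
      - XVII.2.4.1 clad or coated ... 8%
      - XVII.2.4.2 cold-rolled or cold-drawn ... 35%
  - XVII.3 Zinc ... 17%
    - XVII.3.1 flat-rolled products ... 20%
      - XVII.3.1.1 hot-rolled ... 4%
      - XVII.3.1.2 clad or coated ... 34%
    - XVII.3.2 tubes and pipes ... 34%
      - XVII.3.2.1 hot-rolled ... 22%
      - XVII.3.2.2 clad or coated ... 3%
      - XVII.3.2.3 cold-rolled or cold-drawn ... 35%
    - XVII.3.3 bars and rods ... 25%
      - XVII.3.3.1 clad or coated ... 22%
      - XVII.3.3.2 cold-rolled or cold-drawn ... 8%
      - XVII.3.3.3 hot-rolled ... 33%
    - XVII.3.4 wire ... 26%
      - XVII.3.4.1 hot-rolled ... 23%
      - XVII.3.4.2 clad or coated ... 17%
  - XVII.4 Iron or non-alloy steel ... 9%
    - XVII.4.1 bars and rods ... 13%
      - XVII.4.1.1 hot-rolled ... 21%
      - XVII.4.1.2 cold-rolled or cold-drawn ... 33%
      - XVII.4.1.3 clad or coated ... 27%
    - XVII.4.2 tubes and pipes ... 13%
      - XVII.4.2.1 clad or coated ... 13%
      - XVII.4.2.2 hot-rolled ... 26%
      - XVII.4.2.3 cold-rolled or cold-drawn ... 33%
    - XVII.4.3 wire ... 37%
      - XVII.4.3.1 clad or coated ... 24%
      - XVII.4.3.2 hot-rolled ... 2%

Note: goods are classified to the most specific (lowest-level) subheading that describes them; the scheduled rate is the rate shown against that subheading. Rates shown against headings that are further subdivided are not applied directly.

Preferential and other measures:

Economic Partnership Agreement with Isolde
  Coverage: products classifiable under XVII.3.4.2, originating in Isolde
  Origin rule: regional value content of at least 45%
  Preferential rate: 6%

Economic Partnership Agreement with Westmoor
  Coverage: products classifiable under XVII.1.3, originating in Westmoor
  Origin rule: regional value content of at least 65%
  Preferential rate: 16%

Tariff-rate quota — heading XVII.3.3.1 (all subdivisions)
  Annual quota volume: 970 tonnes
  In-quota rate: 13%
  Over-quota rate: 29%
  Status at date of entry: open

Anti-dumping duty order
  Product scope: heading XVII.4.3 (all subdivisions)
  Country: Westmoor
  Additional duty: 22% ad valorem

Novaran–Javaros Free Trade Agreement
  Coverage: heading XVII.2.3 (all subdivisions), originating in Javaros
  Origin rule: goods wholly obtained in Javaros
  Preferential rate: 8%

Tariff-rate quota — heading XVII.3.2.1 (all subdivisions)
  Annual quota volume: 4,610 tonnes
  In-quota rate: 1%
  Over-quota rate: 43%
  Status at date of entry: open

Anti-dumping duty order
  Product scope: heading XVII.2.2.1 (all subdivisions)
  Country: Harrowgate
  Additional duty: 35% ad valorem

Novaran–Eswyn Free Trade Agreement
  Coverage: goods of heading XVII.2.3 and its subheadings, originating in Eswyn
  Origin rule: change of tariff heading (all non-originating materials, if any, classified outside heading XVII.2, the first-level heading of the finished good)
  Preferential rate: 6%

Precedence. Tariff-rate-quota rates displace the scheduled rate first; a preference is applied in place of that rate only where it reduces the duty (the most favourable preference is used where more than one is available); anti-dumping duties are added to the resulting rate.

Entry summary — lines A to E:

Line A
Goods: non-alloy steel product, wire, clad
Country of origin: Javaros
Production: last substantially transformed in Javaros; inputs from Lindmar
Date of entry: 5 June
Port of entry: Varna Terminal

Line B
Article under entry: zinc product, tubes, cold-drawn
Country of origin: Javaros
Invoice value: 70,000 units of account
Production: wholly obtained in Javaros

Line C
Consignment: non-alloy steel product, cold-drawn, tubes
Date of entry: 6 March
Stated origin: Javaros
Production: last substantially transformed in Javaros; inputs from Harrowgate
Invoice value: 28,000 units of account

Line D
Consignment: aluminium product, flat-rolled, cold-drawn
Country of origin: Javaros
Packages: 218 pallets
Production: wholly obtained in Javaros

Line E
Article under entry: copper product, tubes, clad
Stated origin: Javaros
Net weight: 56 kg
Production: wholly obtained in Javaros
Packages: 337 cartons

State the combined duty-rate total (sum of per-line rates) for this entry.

Line A: non-alloy steel → XVII.4; wire → XVII.4.3; clad → XVII.4.3.1. Scheduled 24%. Javaros agreement on XVII.2.3: XVII.4.3.1 not covered. → 24%.
Line B: zinc → XVII.3; tubes → XVII.3.2; cold-drawn → XVII.3.2.3. Scheduled 35%. Javaros agreement on XVII.2.3: XVII.3.2.3 not covered. → 35%.
Line C: non-alloy steel → XVII.4; tubes → XVII.4.2; cold-drawn → XVII.4.2.3. Scheduled 33%. Javaros agreement on XVII.2.3: XVII.4.2.3 not covered. → 33%.
Line D: aluminium → XVII.2; flat-rolled → XVII.2.3; cold-drawn → XVII.2.3.2. Scheduled 15%. Javaros agreement on XVII.2.3: wholly obtained → 8% available; preferential 8%. → 8%.
Line E: copper → XVII.1; tubes → XVII.1.2; clad → XVII.1.2.2. Scheduled 24%. Javaros agreement on XVII.2.3: XVII.1.2.2 not covered. → 24%.
Sum: 24% + 35% + 33% + 8% + 24% = 124%.

124%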